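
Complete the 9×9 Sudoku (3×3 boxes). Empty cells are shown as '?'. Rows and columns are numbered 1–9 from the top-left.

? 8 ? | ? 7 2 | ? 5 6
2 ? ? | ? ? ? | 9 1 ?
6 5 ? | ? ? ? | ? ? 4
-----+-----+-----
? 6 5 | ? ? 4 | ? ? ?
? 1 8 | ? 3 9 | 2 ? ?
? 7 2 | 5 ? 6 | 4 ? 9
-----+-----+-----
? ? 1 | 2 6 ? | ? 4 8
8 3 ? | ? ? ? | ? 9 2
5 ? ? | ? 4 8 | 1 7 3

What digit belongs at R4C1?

9

R1C7 = 3 (sole candidate).
R2C2 = 4 (sole candidate).
R2C9 = 7 (sole candidate).
R3C7 = 8 (sole candidate).
R3C8 = 2 (sole candidate).
R4C7 = 7 (sole candidate).
R4C9 = 1 (sole candidate).
R5C1 = 4 (sole candidate).
R5C4 = 7 (sole candidate).
R5C8 = 6 (sole candidate).
R5C9 = 5 (sole candidate).
R6C1 = 3 (sole candidate).
R6C8 = 8 (sole candidate).
R7C2 = 9 (sole candidate).
R7C7 = 5 (sole candidate).
R8C4 = 1 (sole candidate).
R8C5 = 5 (sole candidate).
R8C6 = 7 (sole candidate).
R8C7 = 6 (sole candidate).
R9C2 = 2 (sole candidate).
R9C3 = 6 (sole candidate).
R9C4 = 9 (sole candidate).
R1C3 = 9 (sole candidate).
R1C4 = 4 (sole candidate).
R2C3 = 3 (sole candidate).
R2C5 = 8 (sole candidate).
R2C6 = 5 (sole candidate).
R3C3 = 7 (sole candidate).
R3C4 = 3 (sole candidate).
R3C6 = 1 (sole candidate).
R4C1 = 9: row 4 has {1,4,5,6,7}; col 1 has {2,3,4,5,6,8}; box has {1,2,3,4,5,6,7,8} → only 9 remains.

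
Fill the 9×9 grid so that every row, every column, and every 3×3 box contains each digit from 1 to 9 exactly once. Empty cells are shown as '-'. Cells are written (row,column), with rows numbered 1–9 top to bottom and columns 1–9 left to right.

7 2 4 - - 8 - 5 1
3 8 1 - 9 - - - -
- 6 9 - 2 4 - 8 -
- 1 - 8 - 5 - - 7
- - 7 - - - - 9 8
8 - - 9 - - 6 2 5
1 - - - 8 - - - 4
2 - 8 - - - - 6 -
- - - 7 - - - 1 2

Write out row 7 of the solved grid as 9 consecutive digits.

(2,9) = 6: row 2 has {1,3,8,9}; col 9 has {1,2,4,5,7,8}; box has {1,5,8} → only 6 remains.
(3,1) = 5: row 3 has {2,4,6,8,9}; col 1 has {1,2,3,7,8}; box has {1,2,3,4,6,7,8,9} → only 5 remains.
(3,9) = 3: row 3 has {2,4,5,6,8,9}; col 9 has {1,2,4,5,6,7,8}; box has {1,5,6,8} → only 3 remains.
(6,3) = 3: row 6 has {2,5,6,8,9}; col 3 has {1,4,7,8,9}; box has {1,7,8} → only 3 remains.
(8,9) = 9: row 8 has {2,6,8}; col 9 has {1,2,3,4,5,6,7,8}; box has {1,2,4,6} → only 9 remains.
(1,7) = 9: row 1 has {1,2,4,5,7,8}; col 7 has {6}; box has {1,3,5,6,8} → only 9 remains.
(2,4) = 5: row 2 has {1,3,6,8,9}; col 4 has {7,8,9}; box has {2,4,8,9} → only 5 remains.
(2,6) = 7: row 2 has {1,3,5,6,8,9}; col 6 has {4,5,8}; box has {2,4,5,8,9} → only 7 remains.
(2,8) = 4: row 2 has {1,3,5,6,7,8,9}; col 8 has {1,2,5,6,8,9}; box has {1,3,5,6,8,9} → only 4 remains.
(3,4) = 1: row 3 has {2,3,4,5,6,8,9}; col 4 has {5,7,8,9}; box has {2,4,5,7,8,9} → only 1 remains.
(3,7) = 7: row 3 has {1,2,3,4,5,6,8,9}; col 7 has {6,9}; box has {1,3,4,5,6,8,9} → only 7 remains.
(4,8) = 3: row 4 has {1,5,7,8}; col 8 has {1,2,4,5,6,8,9}; box has {2,5,6,7,8,9} → only 3 remains.
(6,2) = 4: row 6 has {2,3,5,6,8,9}; col 2 has {1,2,6,8}; box has {1,3,7,8} → only 4 remains.
(6,6) = 1: row 6 has {2,3,4,5,6,8,9}; col 6 has {4,5,7,8}; box has {5,8,9} → only 1 remains.
(7,8) = 7: row 7 has {1,4,8}; col 8 has {1,2,3,4,5,6,8,9}; box has {1,2,4,6,9} → only 7 remains.
(8,6) = 3: row 8 has {2,6,8,9}; col 6 has {1,4,5,7,8}; box has {7,8} → only 3 remains.
(8,7) = 5: row 8 has {2,3,6,8,9}; col 7 has {6,7,9}; box has {1,2,4,6,7,9} → only 5 remains.
(2,7) = 2: row 2 has {1,3,4,5,6,7,8,9}; col 7 has {5,6,7,9}; box has {1,3,4,5,6,7,8,9} → only 2 remains.
(4,7) = 4: row 4 has {1,3,5,7,8}; col 7 has {2,5,6,7,9}; box has {2,3,5,6,7,8,9} → only 4 remains.
(5,1) = 6: row 5 has {7,8,9}; col 1 has {1,2,3,5,7,8}; box has {1,3,4,7,8} → only 6 remains.
(5,2) = 5: row 5 has {6,7,8,9}; col 2 has {1,2,4,6,8}; box has {1,3,4,6,7,8} → only 5 remains.
(5,6) = 2: row 5 has {5,6,7,8,9}; col 6 has {1,3,4,5,7,8}; box has {1,5,8,9} → only 2 remains.
(5,7) = 1: row 5 has {2,5,6,7,8,9}; col 7 has {2,4,5,6,7,9}; box has {2,3,4,5,6,7,8,9} → only 1 remains.
(6,5) = 7: row 6 has {1,2,3,4,5,6,8,9}; col 5 has {2,8,9}; box has {1,2,5,8,9} → only 7 remains.
(7,7) = 3: row 7 has {1,4,7,8}; col 7 has {1,2,4,5,6,7,9}; box has {1,2,4,5,6,7,9} → only 3 remains.
(8,2) = 7: row 8 has {2,3,5,6,8,9}; col 2 has {1,2,4,5,6,8}; box has {1,2,8} → only 7 remains.
(8,4) = 4: row 8 has {2,3,5,6,7,8,9}; col 4 has {1,5,7,8,9}; box has {3,7,8} → only 4 remains.
(8,5) = 1: row 8 has {2,3,4,5,6,7,8,9}; col 5 has {2,7,8,9}; box has {3,4,7,8} → only 1 remains.
(9,7) = 8: row 9 has {1,2,7}; col 7 has {1,2,3,4,5,6,7,9}; box has {1,2,3,4,5,6,7,9} → only 8 remains.
(4,1) = 9: row 4 has {1,3,4,5,7,8}; col 1 has {1,2,3,5,6,7,8}; box has {1,3,4,5,6,7,8} → only 9 remains.
(4,3) = 2: row 4 has {1,3,4,5,7,8,9}; col 3 has {1,3,4,7,8,9}; box has {1,3,4,5,6,7,8,9} → only 2 remains.
(4,5) = 6: row 4 has {1,2,3,4,5,7,8,9}; col 5 has {1,2,7,8,9}; box has {1,2,5,7,8,9} → only 6 remains.
(5,4) = 3: row 5 has {1,2,5,6,7,8,9}; col 4 has {1,4,5,7,8,9}; box has {1,2,5,6,7,8,9} → only 3 remains.
(5,5) = 4: row 5 has {1,2,3,5,6,7,8,9}; col 5 has {1,2,6,7,8,9}; box has {1,2,3,5,6,7,8,9} → only 4 remains.
(7,2) = 9: row 7 has {1,3,4,7,8}; col 2 has {1,2,4,5,6,7,8}; box has {1,2,7,8} → only 9 remains.
(7,6) = 6: row 7 has {1,3,4,7,8,9}; col 6 has {1,2,3,4,5,7,8}; box has {1,3,4,7,8} → only 6 remains.
(9,1) = 4: row 9 has {1,2,7,8}; col 1 has {1,2,3,5,6,7,8,9}; box has {1,2,7,8,9} → only 4 remains.
(9,2) = 3: row 9 has {1,2,4,7,8}; col 2 has {1,2,4,5,6,7,8,9}; box has {1,2,4,7,8,9} → only 3 remains.
(9,5) = 5: row 9 has {1,2,3,4,7,8}; col 5 has {1,2,4,6,7,8,9}; box has {1,3,4,6,7,8} → only 5 remains.
(9,6) = 9: row 9 has {1,2,3,4,5,7,8}; col 6 has {1,2,3,4,5,6,7,8}; box has {1,3,4,5,6,7,8} → only 9 remains.
(1,4) = 6: row 1 has {1,2,4,5,7,8,9}; col 4 has {1,3,4,5,7,8,9}; box has {1,2,4,5,7,8,9} → only 6 remains.
(1,5) = 3: row 1 has {1,2,4,5,6,7,8,9}; col 5 has {1,2,4,5,6,7,8,9}; box has {1,2,4,5,6,7,8,9} → only 3 remains.
(7,3) = 5: row 7 has {1,3,4,6,7,8,9}; col 3 has {1,2,3,4,7,8,9}; box has {1,2,3,4,7,8,9} → only 5 remains.
(7,4) = 2: row 7 has {1,3,4,5,6,7,8,9}; col 4 has {1,3,4,5,6,7,8,9}; box has {1,3,4,5,6,7,8,9} → only 2 remains.

195286374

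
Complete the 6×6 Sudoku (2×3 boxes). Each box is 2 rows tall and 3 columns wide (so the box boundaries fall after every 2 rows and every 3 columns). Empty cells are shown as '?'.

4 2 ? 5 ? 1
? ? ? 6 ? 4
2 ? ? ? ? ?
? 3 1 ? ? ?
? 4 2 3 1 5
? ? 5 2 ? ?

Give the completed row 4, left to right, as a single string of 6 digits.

row 1, column 5 = 3: row 1 has {1,2,4,5}; col 5 has {1}; box has {1,4,5,6} → only 3 remains.
row 2, column 3 = 3: row 2 has {4,6}; col 3 has {1,2,5}; box has {2,4} → only 3 remains.
row 2, column 5 = 2: row 2 has {3,4,6}; col 5 has {1,3}; box has {1,3,4,5,6} → only 2 remains.
row 4, column 4 = 4: row 4 has {1,3}; col 4 has {2,3,5,6}; box has {} → only 4 remains.
row 5, column 1 = 6: row 5 has {1,2,3,4,5}; col 1 has {2,4}; box has {2,4,5} → only 6 remains.
row 6, column 2 = 1: row 6 has {2,5}; col 2 has {2,3,4}; box has {2,4,5,6} → only 1 remains.
row 6, column 6 = 6: row 6 has {1,2,5}; col 6 has {1,4,5}; box has {1,2,3,5} → only 6 remains.
row 1, column 3 = 6: row 1 has {1,2,3,4,5}; col 3 has {1,2,3,5}; box has {2,3,4} → only 6 remains.
row 2, column 2 = 5: row 2 has {2,3,4,6}; col 2 has {1,2,3,4}; box has {2,3,4,6} → only 5 remains.
row 3, column 2 = 6: row 3 has {2}; col 2 has {1,2,3,4,5}; box has {1,2,3} → only 6 remains.
row 3, column 3 = 4: row 3 has {2,6}; col 3 has {1,2,3,5,6}; box has {1,2,3,6} → only 4 remains.
row 3, column 4 = 1: row 3 has {2,4,6}; col 4 has {2,3,4,5,6}; box has {4} → only 1 remains.
row 3, column 5 = 5: row 3 has {1,2,4,6}; col 5 has {1,2,3}; box has {1,4} → only 5 remains.
row 3, column 6 = 3: row 3 has {1,2,4,5,6}; col 6 has {1,4,5,6}; box has {1,4,5} → only 3 remains.
row 4, column 1 = 5: row 4 has {1,3,4}; col 1 has {2,4,6}; box has {1,2,3,4,6} → only 5 remains.
row 4, column 5 = 6: row 4 has {1,3,4,5}; col 5 has {1,2,3,5}; box has {1,3,4,5} → only 6 remains.
row 4, column 6 = 2: row 4 has {1,3,4,5,6}; col 6 has {1,3,4,5,6}; box has {1,3,4,5,6} → only 2 remains.

531462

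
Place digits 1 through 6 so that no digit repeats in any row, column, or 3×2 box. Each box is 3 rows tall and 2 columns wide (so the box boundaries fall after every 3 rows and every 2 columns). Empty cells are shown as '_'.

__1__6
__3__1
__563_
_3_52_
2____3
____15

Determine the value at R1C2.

2

R4C6 = 4: row 4 has {2,3,5}; col 6 has {1,3,5,6}; box has {1,2,3,5} → only 4 remains.
R5C5 = 6: row 5 has {2,3}; col 5 has {1,2,3}; box has {1,2,3,4,5} → only 6 remains.
R3C6 = 2: row 3 has {3,5,6}; col 6 has {1,3,4,5,6}; box has {1,3,6} → only 2 remains.
R4C3 = 6: row 4 has {2,3,4,5}; col 3 has {1,3,5}; box has {5} → only 6 remains.
R5C3 = 4: row 5 has {2,3,6}; col 3 has {1,3,5,6}; box has {5,6} → only 4 remains.
R5C4 = 1: row 5 has {2,3,4,6}; col 4 has {5,6}; box has {4,5,6} → only 1 remains.
R6C3 = 2: row 6 has {1,5}; col 3 has {1,3,4,5,6}; box has {1,4,5,6} → only 2 remains.
R6C4 = 3: row 6 has {1,2,5}; col 4 has {1,5,6}; box has {1,2,4,5,6} → only 3 remains.
R4C1 = 1: row 4 has {2,3,4,5,6}; col 1 has {2}; box has {2,3} → only 1 remains.
R5C2 = 5: row 5 has {1,2,3,4,6}; col 2 has {3}; box has {1,2,3} → only 5 remains.
R3C1 = 4: row 3 has {2,3,5,6}; col 1 has {1,2}; box has {} → only 4 remains.
R3C2 = 1: row 3 has {2,3,4,5,6}; col 2 has {3,5}; box has {4} → only 1 remains.
R6C1 = 6: row 6 has {1,2,3,5}; col 1 has {1,2,4}; box has {1,2,3,5} → only 6 remains.
R6C2 = 4: row 6 has {1,2,3,5,6}; col 2 has {1,3,5}; box has {1,2,3,5,6} → only 4 remains.
R1C2 = 2: row 1 has {1,6}; col 2 has {1,3,4,5}; box has {1,4} → only 2 remains.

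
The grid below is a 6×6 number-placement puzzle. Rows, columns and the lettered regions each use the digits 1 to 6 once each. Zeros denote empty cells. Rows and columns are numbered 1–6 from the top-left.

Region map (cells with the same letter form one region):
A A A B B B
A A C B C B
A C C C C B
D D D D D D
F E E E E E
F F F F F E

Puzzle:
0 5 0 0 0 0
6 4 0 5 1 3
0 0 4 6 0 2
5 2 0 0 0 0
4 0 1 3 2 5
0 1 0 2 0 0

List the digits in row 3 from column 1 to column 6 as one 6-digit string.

134652

row 2, column 3 = 2: row 2 has {1,3,4,5,6}; col 3 has {1,4}; region has {1,4,6} → only 2 remains.
row 3, column 2 = 3: row 3 has {2,4,6}; col 2 has {1,2,4,5}; region has {1,2,4,6} → only 3 remains.
row 3, column 5 = 5: row 3 has {2,3,4,6}; col 5 has {1,2}; region has {1,2,3,4,6} → only 5 remains.
row 5, column 2 = 6: row 5 has {1,2,3,4,5}; col 2 has {1,2,3,4,5}; region has {1,2,3,5} → only 6 remains.
row 6, column 1 = 3: row 6 has {1,2}; col 1 has {4,5,6}; region has {1,2,4} → only 3 remains.
row 6, column 5 = 6: row 6 has {1,2,3}; col 5 has {1,2,5}; region has {1,2,3,4} → only 6 remains.
row 6, column 6 = 4: row 6 has {1,2,3,6}; col 6 has {2,3,5}; region has {1,2,3,5,6} → only 4 remains.
row 1, column 3 = 3: row 1 has {5}; col 3 has {1,2,4}; region has {4,5,6} → only 3 remains.
row 1, column 5 = 4: row 1 has {3,5}; col 5 has {1,2,5,6}; region has {2,3,5} → only 4 remains.
row 3, column 1 = 1: row 3 has {2,3,4,5,6}; col 1 has {3,4,5,6}; region has {3,4,5,6} → only 1 remains.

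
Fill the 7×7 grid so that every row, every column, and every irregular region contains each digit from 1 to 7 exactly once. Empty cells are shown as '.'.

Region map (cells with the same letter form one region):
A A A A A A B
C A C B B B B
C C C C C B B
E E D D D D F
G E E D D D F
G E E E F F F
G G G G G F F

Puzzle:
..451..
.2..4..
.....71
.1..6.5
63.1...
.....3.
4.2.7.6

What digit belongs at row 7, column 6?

1

row 1, column 6 = 6: row 1 has {1,4,5}; col 6 has {3,7}; region has {1,2,4,5} → only 6 remains.
row 2, column 6 = 5: row 2 has {2,4}; col 6 has {3,6,7}; region has {1,4,7} → only 5 remains.
row 2, column 7 = 3: row 2 has {2,4,5}; col 7 has {1,5,6}; region has {1,4,5,7} → only 3 remains.
row 6, column 5 = 2: row 6 has {3}; col 5 has {1,4,6,7}; region has {3,5,6} → only 2 remains.
row 7, column 2 = 5: row 7 has {2,4,6,7}; col 2 has {1,2,3}; region has {2,4,6,7} → only 5 remains.
row 7, column 4 = 3: row 7 has {2,4,5,6,7}; col 4 has {1,5}; region has {2,4,5,6,7} → only 3 remains.
row 7, column 6 = 1: row 7 has {2,3,4,5,6,7}; col 6 has {3,5,6,7}; region has {2,3,5,6} → only 1 remains.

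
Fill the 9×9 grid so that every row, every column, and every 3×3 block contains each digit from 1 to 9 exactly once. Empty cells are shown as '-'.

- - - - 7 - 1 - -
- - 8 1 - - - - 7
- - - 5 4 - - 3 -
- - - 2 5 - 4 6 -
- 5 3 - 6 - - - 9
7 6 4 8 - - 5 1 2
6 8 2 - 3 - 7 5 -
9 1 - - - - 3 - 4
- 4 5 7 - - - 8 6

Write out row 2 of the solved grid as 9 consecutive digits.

538129647

R3C9 = 8: row 3 has {3,4,5}; col 9 has {2,4,6,7,9}; box has {1,3,7} → only 8 remains.
R4C2 = 9: row 4 has {2,4,5,6}; col 2 has {1,4,5,6,8}; box has {3,4,5,6,7} → only 9 remains.
R4C3 = 1: row 4 has {2,4,5,6,9}; col 3 has {2,3,4,5,8}; box has {3,4,5,6,7,9} → only 1 remains.
R4C9 = 3: row 4 has {1,2,4,5,6,9}; col 9 has {2,4,6,7,8,9}; box has {1,2,4,5,6,9} → only 3 remains.
R5C4 = 4: row 5 has {3,5,6,9}; col 4 has {1,2,5,7,8}; box has {2,5,6,8} → only 4 remains.
R5C7 = 8: row 5 has {3,4,5,6,9}; col 7 has {1,3,4,5,7}; box has {1,2,3,4,5,6,9} → only 8 remains.
R5C8 = 7: row 5 has {3,4,5,6,8,9}; col 8 has {1,3,5,6,8}; box has {1,2,3,4,5,6,8,9} → only 7 remains.
R6C5 = 9: row 6 has {1,2,4,5,6,7,8}; col 5 has {3,4,5,6,7}; box has {2,4,5,6,8} → only 9 remains.
R6C6 = 3: row 6 has {1,2,4,5,6,7,8,9}; col 6 has {}; box has {2,4,5,6,8,9} → only 3 remains.
R7C4 = 9: row 7 has {2,3,5,6,7,8}; col 4 has {1,2,4,5,7,8}; box has {3,7} → only 9 remains.
R7C9 = 1: row 7 has {2,3,5,6,7,8,9}; col 9 has {2,3,4,6,7,8,9}; box has {3,4,5,6,7,8} → only 1 remains.
R8C3 = 7: row 8 has {1,3,4,9}; col 3 has {1,2,3,4,5,8}; box has {1,2,4,5,6,8,9} → only 7 remains.
R8C4 = 6: row 8 has {1,3,4,7,9}; col 4 has {1,2,4,5,7,8,9}; box has {3,7,9} → only 6 remains.
R8C8 = 2: row 8 has {1,3,4,6,7,9}; col 8 has {1,3,5,6,7,8}; box has {1,3,4,5,6,7,8} → only 2 remains.
R9C1 = 3: row 9 has {4,5,6,7,8}; col 1 has {6,7,9}; box has {1,2,4,5,6,7,8,9} → only 3 remains.
R9C7 = 9: row 9 has {3,4,5,6,7,8}; col 7 has {1,3,4,5,7,8}; box has {1,2,3,4,5,6,7,8} → only 9 remains.
R1C4 = 3: row 1 has {1,7}; col 4 has {1,2,4,5,6,7,8,9}; box has {1,4,5,7} → only 3 remains.
R1C9 = 5: row 1 has {1,3,7}; col 9 has {1,2,3,4,6,7,8,9}; box has {1,3,7,8} → only 5 remains.
R2C5 = 2: row 2 has {1,7,8}; col 5 has {3,4,5,6,7,9}; box has {1,3,4,5,7} → only 2 remains.
R2C7 = 6: row 2 has {1,2,7,8}; col 7 has {1,3,4,5,7,8,9}; box has {1,3,5,7,8} → only 6 remains.
R3C7 = 2: row 3 has {3,4,5,8}; col 7 has {1,3,4,5,6,7,8,9}; box has {1,3,5,6,7,8} → only 2 remains.
R4C1 = 8: row 4 has {1,2,3,4,5,6,9}; col 1 has {3,6,7,9}; box has {1,3,4,5,6,7,9} → only 8 remains.
R4C6 = 7: row 4 has {1,2,3,4,5,6,8,9}; col 6 has {3}; box has {2,3,4,5,6,8,9} → only 7 remains.
R5C1 = 2: row 5 has {3,4,5,6,7,8,9}; col 1 has {3,6,7,8,9}; box has {1,3,4,5,6,7,8,9} → only 2 remains.
R5C6 = 1: row 5 has {2,3,4,5,6,7,8,9}; col 6 has {3,7}; box has {2,3,4,5,6,7,8,9} → only 1 remains.
R7C6 = 4: row 7 has {1,2,3,5,6,7,8,9}; col 6 has {1,3,7}; box has {3,6,7,9} → only 4 remains.
R8C5 = 8: row 8 has {1,2,3,4,6,7,9}; col 5 has {2,3,4,5,6,7,9}; box has {3,4,6,7,9} → only 8 remains.
R8C6 = 5: row 8 has {1,2,3,4,6,7,8,9}; col 6 has {1,3,4,7}; box has {3,4,6,7,8,9} → only 5 remains.
R9C5 = 1: row 9 has {3,4,5,6,7,8,9}; col 5 has {2,3,4,5,6,7,8,9}; box has {3,4,5,6,7,8,9} → only 1 remains.
R9C6 = 2: row 9 has {1,3,4,5,6,7,8,9}; col 6 has {1,3,4,5,7}; box has {1,3,4,5,6,7,8,9} → only 2 remains.
R1C1 = 4: row 1 has {1,3,5,7}; col 1 has {2,3,6,7,8,9}; box has {8} → only 4 remains.
R1C2 = 2: row 1 has {1,3,4,5,7}; col 2 has {1,4,5,6,8,9}; box has {4,8} → only 2 remains.
R1C8 = 9: row 1 has {1,2,3,4,5,7}; col 8 has {1,2,3,5,6,7,8}; box has {1,2,3,5,6,7,8} → only 9 remains.
R2C1 = 5: row 2 has {1,2,6,7,8}; col 1 has {2,3,4,6,7,8,9}; box has {2,4,8} → only 5 remains.
R2C2 = 3: row 2 has {1,2,5,6,7,8}; col 2 has {1,2,4,5,6,8,9}; box has {2,4,5,8} → only 3 remains.
R2C6 = 9: row 2 has {1,2,3,5,6,7,8}; col 6 has {1,2,3,4,5,7}; box has {1,2,3,4,5,7} → only 9 remains.
R2C8 = 4: row 2 has {1,2,3,5,6,7,8,9}; col 8 has {1,2,3,5,6,7,8,9}; box has {1,2,3,5,6,7,8,9} → only 4 remains.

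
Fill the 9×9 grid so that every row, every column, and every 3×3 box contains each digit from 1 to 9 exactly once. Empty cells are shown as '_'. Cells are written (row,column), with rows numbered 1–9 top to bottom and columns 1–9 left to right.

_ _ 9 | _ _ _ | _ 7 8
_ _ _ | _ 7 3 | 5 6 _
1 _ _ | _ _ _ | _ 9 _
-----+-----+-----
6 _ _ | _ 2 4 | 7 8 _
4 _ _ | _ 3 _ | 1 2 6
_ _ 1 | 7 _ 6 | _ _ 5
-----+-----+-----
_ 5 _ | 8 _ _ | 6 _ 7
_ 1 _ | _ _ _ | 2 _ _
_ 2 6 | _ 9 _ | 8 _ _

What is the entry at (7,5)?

(6,5) = 8: row 6 has {1,5,6,7}; col 5 has {2,3,7,9}; box has {2,3,4,6,7} → only 8 remains.
(2,4) = 9: in row 2, 9 can only go here (every other open cell in that row sees a 9).
(5,4) = 5: row 5 has {1,2,3,4,6}; col 4 has {7,8,9}; box has {2,3,4,6,7,8} → only 5 remains.
(5,6) = 9: row 5 has {1,2,3,4,5,6}; col 6 has {3,4,6}; box has {2,3,4,5,6,7,8} → only 9 remains.
(4,4) = 1: row 4 has {2,4,6,7,8}; col 4 has {5,7,8,9}; box has {2,3,4,5,6,7,8,9} → only 1 remains.
(2,9) = 1: in row 2, 1 can only go here (every other open cell in that row sees a 1).
(4,3) = 5: in row 4, 5 can only go here (every other open cell in that row sees a 5).
(6,1) = 2: in row 6, 2 can only go here (every other open cell in that row sees a 2).
(2,1) = 8: row 2 has {1,3,5,6,7,9}; col 1 has {1,2,4,6}; box has {1,9} → only 8 remains.
(2,2) = 4: row 2 has {1,3,5,6,7,8,9}; col 2 has {1,2,5}; box has {1,8,9} → only 4 remains.
(2,3) = 2: row 2 has {1,3,4,5,6,7,8,9}; col 3 has {1,5,6,9}; box has {1,4,8,9} → only 2 remains.
(3,6) = 8: in row 3, 8 can only go here (every other open cell in that row sees an 8).
(3,5) = 5: in row 3, 5 can only go here (every other open cell in that row sees a 5).
(1,1) = 5: in row 1, 5 can only go here (every other open cell in that row sees a 5).
(7,6) = 2: in row 7, 2 can only go here (every other open cell in that row sees a 2).
(7,1) = 9: in row 7, 9 can only go here (every other open cell in that row sees a 9).
(1,6) = 1: row 1 has {5,7,8,9}; col 6 has {2,3,4,6,8,9}; box has {3,5,7,8,9} → only 1 remains.
(1,4) = 2: in row 1, 2 can only go here (every other open cell in that row sees a 2).
(3,9) = 2: in row 3, 2 can only go here (every other open cell in that row sees a 2).
(8,3) = 8: in row 8, 8 can only go here (every other open cell in that row sees an 8).
(8,9) = 9: in row 8, 9 can only go here (every other open cell in that row sees a 9).
(4,9) = 3: row 4 has {1,2,4,5,6,7,8}; col 9 has {1,2,5,6,7,8,9}; box has {1,2,5,6,7,8} → only 3 remains.
(5,3) = 7: row 5 has {1,2,3,4,5,6,9}; col 3 has {1,2,5,6,8,9}; box has {1,2,4,5,6} → only 7 remains.
(6,8) = 4: row 6 has {1,2,5,6,7,8}; col 8 has {2,6,7,8,9}; box has {1,2,3,5,6,7,8} → only 4 remains.
(9,9) = 4: row 9 has {2,6,8,9}; col 9 has {1,2,3,5,6,7,8,9}; box has {2,6,7,8,9} → only 4 remains.
(3,3) = 3: row 3 has {1,2,5,8,9}; col 3 has {1,2,5,6,7,8,9}; box has {1,2,4,5,8,9} → only 3 remains.
(3,7) = 4: row 3 has {1,2,3,5,8,9}; col 7 has {1,2,5,6,7,8}; box has {1,2,5,6,7,8,9} → only 4 remains.
(4,2) = 9: row 4 has {1,2,3,4,5,6,7,8}; col 2 has {1,2,4,5}; box has {1,2,4,5,6,7} → only 9 remains.
(5,2) = 8: row 5 has {1,2,3,4,5,6,7,9}; col 2 has {1,2,4,5,9}; box has {1,2,4,5,6,7,9} → only 8 remains.
(6,2) = 3: row 6 has {1,2,4,5,6,7,8}; col 2 has {1,2,4,5,8,9}; box has {1,2,4,5,6,7,8,9} → only 3 remains.
(6,7) = 9: row 6 has {1,2,3,4,5,6,7,8}; col 7 has {1,2,4,5,6,7,8}; box has {1,2,3,4,5,6,7,8} → only 9 remains.
(7,3) = 4: row 7 has {2,5,6,7,8,9}; col 3 has {1,2,3,5,6,7,8,9}; box has {1,2,5,6,8,9} → only 4 remains.
(7,5) = 1: row 7 has {2,4,5,6,7,8,9}; col 5 has {2,3,5,7,8,9}; box has {2,8,9} → only 1 remains.

1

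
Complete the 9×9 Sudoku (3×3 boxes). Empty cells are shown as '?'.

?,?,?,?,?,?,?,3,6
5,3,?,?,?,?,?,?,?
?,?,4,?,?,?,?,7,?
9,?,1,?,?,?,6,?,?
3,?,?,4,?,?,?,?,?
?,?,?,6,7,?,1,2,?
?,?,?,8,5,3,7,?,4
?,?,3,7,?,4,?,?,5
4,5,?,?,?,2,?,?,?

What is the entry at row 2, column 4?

2

row 6, column 1 = 8 (sole candidate).
row 6, column 2 = 4 (sole candidate).
row 6, column 3 = 5 (sole candidate).
row 6, column 6 = 9 (sole candidate).
row 6, column 9 = 3 (sole candidate).
row 4, column 8 = 4 (hidden single in row 4).
row 9, column 7 = 3 (hidden single in row 9).
row 9, column 3 = 7 (hidden single in row 9).
row 2, column 6 = 7 (hidden single in row 2).
row 1, column 1 = 7 (hidden single in column 1).
row 3, column 6 = 6 (hidden single in column 6).
row 2, column 3 = 6 (hidden single in row 2).
row 5, column 3 = 2 (sole candidate).
row 7, column 3 = 9 (sole candidate).
row 1, column 3 = 8 (sole candidate).
row 4, column 2 = 7 (sole candidate).
row 4, column 9 = 8 (sole candidate).
row 5, column 2 = 6 (sole candidate).
row 4, column 6 = 5 (sole candidate).
row 1, column 6 = 1 (sole candidate).
row 5, column 6 = 8 (sole candidate).
row 5, column 5 = 1 (sole candidate).
row 5, column 9 = 7 (hidden single in row 5).
row 9, column 8 = 8 (hidden single in row 9).
row 8, column 2 = 8 (hidden single in row 8).
row 9, column 5 = 6 (hidden single in row 9).
row 8, column 5 = 9 (sole candidate).
row 8, column 7 = 2 (sole candidate).
row 9, column 4 = 1 (sole candidate).
row 9, column 9 = 9 (sole candidate).
row 5, column 8 = 5 (hidden single in column 8).
row 5, column 7 = 9 (sole candidate).
row 2, column 8 = 9 (hidden single in column 8).
row 2, column 4 = 2: row 2 has {3,5,6,7,9}; col 4 has {1,4,6,7,8}; box has {1,6,7} → only 2 remains.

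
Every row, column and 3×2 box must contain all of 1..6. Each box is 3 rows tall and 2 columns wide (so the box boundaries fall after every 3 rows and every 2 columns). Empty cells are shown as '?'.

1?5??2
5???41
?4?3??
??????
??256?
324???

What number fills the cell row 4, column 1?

row 1, column 5 = 3: row 1 has {1,2,5}; col 5 has {4,6}; box has {1,2,4} → only 3 remains.
row 2, column 3 = 6: row 2 has {1,4,5}; col 3 has {2,4,5}; box has {3,5} → only 6 remains.
row 2, column 4 = 2: row 2 has {1,4,5,6}; col 4 has {3,5}; box has {3,5,6} → only 2 remains.
row 3, column 3 = 1: row 3 has {3,4}; col 3 has {2,4,5,6}; box has {2,3,5,6} → only 1 remains.
row 3, column 5 = 5: row 3 has {1,3,4}; col 5 has {3,4,6}; box has {1,2,3,4} → only 5 remains.
row 3, column 6 = 6: row 3 has {1,3,4,5}; col 6 has {1,2}; box has {1,2,3,4,5} → only 6 remains.
row 4, column 3 = 3: row 4 has {}; col 3 has {1,2,4,5,6}; box has {2,4,5} → only 3 remains.
row 5, column 1 = 4: row 5 has {2,5,6}; col 1 has {1,3,5}; box has {2,3} → only 4 remains.
row 5, column 2 = 1: row 5 has {2,4,5,6}; col 2 has {2,4}; box has {2,3,4} → only 1 remains.
row 5, column 6 = 3: row 5 has {1,2,4,5,6}; col 6 has {1,2,6}; box has {6} → only 3 remains.
row 6, column 5 = 1: row 6 has {2,3,4}; col 5 has {3,4,5,6}; box has {3,6} → only 1 remains.
row 6, column 6 = 5: row 6 has {1,2,3,4}; col 6 has {1,2,3,6}; box has {1,3,6} → only 5 remains.
row 1, column 2 = 6: row 1 has {1,2,3,5}; col 2 has {1,2,4}; box has {1,4,5} → only 6 remains.
row 1, column 4 = 4: row 1 has {1,2,3,5,6}; col 4 has {2,3,5}; box has {1,2,3,5,6} → only 4 remains.
row 2, column 2 = 3: row 2 has {1,2,4,5,6}; col 2 has {1,2,4,6}; box has {1,4,5,6} → only 3 remains.
row 3, column 1 = 2: row 3 has {1,3,4,5,6}; col 1 has {1,3,4,5}; box has {1,3,4,5,6} → only 2 remains.
row 4, column 1 = 6: row 4 has {3}; col 1 has {1,2,3,4,5}; box has {1,2,3,4} → only 6 remains.

6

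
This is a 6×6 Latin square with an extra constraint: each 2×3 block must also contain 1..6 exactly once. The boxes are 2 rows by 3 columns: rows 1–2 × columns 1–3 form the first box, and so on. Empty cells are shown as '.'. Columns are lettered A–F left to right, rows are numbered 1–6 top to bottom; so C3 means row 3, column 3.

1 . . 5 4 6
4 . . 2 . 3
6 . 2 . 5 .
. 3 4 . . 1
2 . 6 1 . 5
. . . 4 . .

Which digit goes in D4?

6

B1 = 2: row 1 has {1,4,5,6}; col 2 has {3}; box has {1,4} → only 2 remains.
C1 = 3: row 1 has {1,2,4,5,6}; col 3 has {2,4,6}; box has {1,2,4} → only 3 remains.
C2 = 5: row 2 has {2,3,4}; col 3 has {2,3,4,6}; box has {1,2,3,4} → only 5 remains.
E2 = 1: row 2 has {2,3,4,5}; col 5 has {4,5}; box has {2,3,4,5,6} → only 1 remains.
B3 = 1: row 3 has {2,5,6}; col 2 has {2,3}; box has {2,3,4,6} → only 1 remains.
D3 = 3: row 3 has {1,2,5,6}; col 4 has {1,2,4,5}; box has {1,5} → only 3 remains.
F3 = 4: row 3 has {1,2,3,5,6}; col 6 has {1,3,5,6}; box has {1,3,5} → only 4 remains.
A4 = 5: row 4 has {1,3,4}; col 1 has {1,2,4,6}; box has {1,2,3,4,6} → only 5 remains.
D4 = 6: row 4 has {1,3,4,5}; col 4 has {1,2,3,4,5}; box has {1,3,4,5} → only 6 remains.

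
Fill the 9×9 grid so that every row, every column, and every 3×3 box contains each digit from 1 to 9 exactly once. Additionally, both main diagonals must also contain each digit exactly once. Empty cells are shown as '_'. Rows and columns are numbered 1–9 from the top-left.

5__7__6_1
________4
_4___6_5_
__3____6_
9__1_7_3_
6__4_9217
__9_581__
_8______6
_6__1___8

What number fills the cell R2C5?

2

R4C4 = 2: row 4 has {3,6}; col 4 has {1,4,7}; box has {1,4,7,9}; main diagonal has {1,5,8,9} → only 2 remains.
R4C5 = 8: row 4 has {2,3,6}; col 5 has {1,5}; box has {1,2,4,7,9} → only 8 remains.
R4C6 = 5: row 4 has {2,3,6,8}; col 6 has {6,7,8,9}; box has {1,2,4,7,8,9}; anti-diagonal has {1,4,8,9} → only 5 remains.
R4C9 = 9: row 4 has {2,3,5,6,8}; col 9 has {1,4,6,7,8}; box has {1,2,3,6,7} → only 9 remains.
R5C5 = 6: row 5 has {1,3,7,9}; col 5 has {1,5,8}; box has {1,2,4,5,7,8,9}; main diagonal has {1,2,5,8,9}; anti-diagonal has {1,4,5,8,9} → only 6 remains.
R5C9 = 5: row 5 has {1,3,6,7,9}; col 9 has {1,4,6,7,8,9}; box has {1,2,3,6,7,9} → only 5 remains.
R6C2 = 5: row 6 has {1,2,4,6,7,9}; col 2 has {4,6,8}; box has {3,6,9} → only 5 remains.
R6C3 = 8: row 6 has {1,2,4,5,6,7,9}; col 3 has {3,9}; box has {3,5,6,9} → only 8 remains.
R6C5 = 3: row 6 has {1,2,4,5,6,7,8,9}; col 5 has {1,5,6,8}; box has {1,2,4,5,6,7,8,9} → only 3 remains.
R1C3 = 2: row 1 has {1,5,6,7}; col 3 has {3,8,9}; box has {4,5} → only 2 remains.
R3C3 = 7: row 3 has {4,5,6}; col 3 has {2,3,8,9}; box has {2,4,5}; main diagonal has {1,2,5,6,8,9} → only 7 remains.
R3C7 = 3: row 3 has {4,5,6,7}; col 7 has {1,2,6}; box has {1,4,5,6}; anti-diagonal has {1,4,5,6,8,9} → only 3 remains.
R3C9 = 2: row 3 has {3,4,5,6,7}; col 9 has {1,4,5,6,7,8,9}; box has {1,3,4,5,6} → only 2 remains.
R4C7 = 4: row 4 has {2,3,5,6,8,9}; col 7 has {1,2,3,6}; box has {1,2,3,5,6,7,9} → only 4 remains.
R5C2 = 2: row 5 has {1,3,5,6,7,9}; col 2 has {4,5,6,8}; box has {3,5,6,8,9} → only 2 remains.
R5C3 = 4: row 5 has {1,2,3,5,6,7,9}; col 3 has {2,3,7,8,9}; box has {2,3,5,6,8,9} → only 4 remains.
R5C7 = 8: row 5 has {1,2,3,4,5,6,7,9}; col 7 has {1,2,3,4,6}; box has {1,2,3,4,5,6,7,9} → only 8 remains.
R7C9 = 3: row 7 has {1,5,8,9}; col 9 has {1,2,4,5,6,7,8,9}; box has {1,6,8} → only 3 remains.
R8C8 = 4: row 8 has {6,8}; col 8 has {1,3,5,6}; box has {1,3,6,8}; main diagonal has {1,2,5,6,7,8,9} → only 4 remains.
R9C3 = 5: row 9 has {1,6,8}; col 3 has {2,3,4,7,8,9}; box has {6,8,9} → only 5 remains.
R2C2 = 3: row 2 has {4}; col 2 has {2,4,5,6,8}; box has {2,4,5,7}; main diagonal has {1,2,4,5,6,7,8,9} → only 3 remains.
R2C8 = 7: row 2 has {3,4}; col 8 has {1,3,4,5,6}; box has {1,2,3,4,5,6}; anti-diagonal has {1,3,4,5,6,8,9} → only 7 remains.
R3C5 = 9: row 3 has {2,3,4,5,6,7}; col 5 has {1,3,5,6,8}; box has {6,7} → only 9 remains.
R7C2 = 7: row 7 has {1,3,5,8,9}; col 2 has {2,3,4,5,6,8}; box has {5,6,8,9} → only 7 remains.
R7C4 = 6: row 7 has {1,3,5,7,8,9}; col 4 has {1,2,4,7}; box has {1,5,8} → only 6 remains.
R7C8 = 2: row 7 has {1,3,5,6,7,8,9}; col 8 has {1,3,4,5,6,7}; box has {1,3,4,6,8} → only 2 remains.
R8C3 = 1: row 8 has {4,6,8}; col 3 has {2,3,4,5,7,8,9}; box has {5,6,7,8,9} → only 1 remains.
R9C1 = 2: row 9 has {1,5,6,8}; col 1 has {5,6,9}; box has {1,5,6,7,8,9}; anti-diagonal has {1,3,4,5,6,7,8,9} → only 2 remains.
R9C8 = 9: row 9 has {1,2,5,6,8}; col 8 has {1,2,3,4,5,6,7}; box has {1,2,3,4,6,8} → only 9 remains.
R1C2 = 9: row 1 has {1,2,5,6,7}; col 2 has {2,3,4,5,6,7,8}; box has {2,3,4,5,7} → only 9 remains.
R1C5 = 4: row 1 has {1,2,5,6,7,9}; col 5 has {1,3,5,6,8,9}; box has {6,7,9} → only 4 remains.
R1C6 = 3: row 1 has {1,2,4,5,6,7,9}; col 6 has {5,6,7,8,9}; box has {4,6,7,9} → only 3 remains.
R1C8 = 8: row 1 has {1,2,3,4,5,6,7,9}; col 8 has {1,2,3,4,5,6,7,9}; box has {1,2,3,4,5,6,7} → only 8 remains.
R2C3 = 6: row 2 has {3,4,7}; col 3 has {1,2,3,4,5,7,8,9}; box has {2,3,4,5,7,9} → only 6 remains.
R2C5 = 2: row 2 has {3,4,6,7}; col 5 has {1,3,4,5,6,8,9}; box has {3,4,6,7,9} → only 2 remains.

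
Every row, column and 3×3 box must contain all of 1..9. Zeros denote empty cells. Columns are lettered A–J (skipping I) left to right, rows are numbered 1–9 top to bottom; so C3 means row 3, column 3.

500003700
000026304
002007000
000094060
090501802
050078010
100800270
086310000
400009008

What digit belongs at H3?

8

D4 = 2: row 4 has {4,6,9}; col 4 has {3,5,8}; box has {1,4,5,7,8,9} → only 2 remains.
G4 = 5: row 4 has {2,4,6,9}; col 7 has {2,3,7,8}; box has {1,2,6,8} → only 5 remains.
D6 = 6: row 6 has {1,5,7,8}; col 4 has {2,3,5,8}; box has {1,2,4,5,7,8,9} → only 6 remains.
B7 = 3: row 7 has {1,2,7,8}; col 2 has {5,8,9}; box has {1,4,6,8} → only 3 remains.
F7 = 5: row 7 has {1,2,3,7,8}; col 6 has {1,3,4,6,7,8,9}; box has {1,3,8,9} → only 5 remains.
F8 = 2: row 8 has {1,3,6,8}; col 6 has {1,3,4,5,6,7,8,9}; box has {1,3,5,8,9} → only 2 remains.
D9 = 7: row 9 has {4,8,9}; col 4 has {2,3,5,6,8}; box has {1,2,3,5,8,9} → only 7 remains.
E9 = 6: row 9 has {4,7,8,9}; col 5 has {1,2,7,9}; box has {1,2,3,5,7,8,9} → only 6 remains.
G9 = 1: row 9 has {4,6,7,8,9}; col 7 has {2,3,5,7,8}; box has {2,7,8} → only 1 remains.
E5 = 3: row 5 has {1,2,5,8,9}; col 5 has {1,2,6,7,9}; box has {1,2,4,5,6,7,8,9} → only 3 remains.
H5 = 4: row 5 has {1,2,3,5,8,9}; col 8 has {1,6,7}; box has {1,2,5,6,8} → only 4 remains.
G6 = 9: row 6 has {1,5,6,7,8}; col 7 has {1,2,3,5,7,8}; box has {1,2,4,5,6,8} → only 9 remains.
J6 = 3: row 6 has {1,5,6,7,8,9}; col 9 has {2,4,8}; box has {1,2,4,5,6,8,9} → only 3 remains.
C7 = 9: row 7 has {1,2,3,5,7,8}; col 3 has {2,6}; box has {1,3,4,6,8} → only 9 remains.
E7 = 4: row 7 has {1,2,3,5,7,8,9}; col 5 has {1,2,3,6,7,9}; box has {1,2,3,5,6,7,8,9} → only 4 remains.
J7 = 6: row 7 has {1,2,3,4,5,7,8,9}; col 9 has {2,3,4,8}; box has {1,2,7,8} → only 6 remains.
A8 = 7: row 8 has {1,2,3,6,8}; col 1 has {1,4,5}; box has {1,3,4,6,8,9} → only 7 remains.
G8 = 4: row 8 has {1,2,3,6,7,8}; col 7 has {1,2,3,5,7,8,9}; box has {1,2,6,7,8} → only 4 remains.
B9 = 2: row 9 has {1,4,6,7,8,9}; col 2 has {3,5,8,9}; box has {1,3,4,6,7,8,9} → only 2 remains.
C9 = 5: row 9 has {1,2,4,6,7,8,9}; col 3 has {2,6,9}; box has {1,2,3,4,6,7,8,9} → only 5 remains.
H9 = 3: row 9 has {1,2,4,5,6,7,8,9}; col 8 has {1,4,6,7}; box has {1,2,4,6,7,8} → only 3 remains.
E1 = 8: row 1 has {3,5,7}; col 5 has {1,2,3,4,6,7,9}; box has {2,3,6,7} → only 8 remains.
E3 = 5: row 3 has {2,7}; col 5 has {1,2,3,4,6,7,8,9}; box has {2,3,6,7,8} → only 5 remains.
G3 = 6: row 3 has {2,5,7}; col 7 has {1,2,3,4,5,7,8,9}; box has {3,4,7} → only 6 remains.
J4 = 7: row 4 has {2,4,5,6,9}; col 9 has {2,3,4,6,8}; box has {1,2,3,4,5,6,8,9} → only 7 remains.
A5 = 6: row 5 has {1,2,3,4,5,8,9}; col 1 has {1,4,5,7}; box has {5,9} → only 6 remains.
C5 = 7: row 5 has {1,2,3,4,5,6,8,9}; col 3 has {2,5,6,9}; box has {5,6,9} → only 7 remains.
A6 = 2: row 6 has {1,3,5,6,7,8,9}; col 1 has {1,4,5,6,7}; box has {5,6,7,9} → only 2 remains.
C6 = 4: row 6 has {1,2,3,5,6,7,8,9}; col 3 has {2,5,6,7,9}; box has {2,5,6,7,9} → only 4 remains.
C1 = 1: row 1 has {3,5,7,8}; col 3 has {2,4,5,6,7,9}; box has {2,5} → only 1 remains.
J1 = 9: row 1 has {1,3,5,7,8}; col 9 has {2,3,4,6,7,8}; box has {3,4,6,7} → only 9 remains.
B2 = 7: row 2 has {2,3,4,6}; col 2 has {2,3,5,8,9}; box has {1,2,5} → only 7 remains.
C2 = 8: row 2 has {2,3,4,6,7}; col 3 has {1,2,4,5,6,7,9}; box has {1,2,5,7} → only 8 remains.
H2 = 5: row 2 has {2,3,4,6,7,8}; col 8 has {1,3,4,6,7}; box has {3,4,6,7,9} → only 5 remains.
B3 = 4: row 3 has {2,5,6,7}; col 2 has {2,3,5,7,8,9}; box has {1,2,5,7,8} → only 4 remains.
H3 = 8: row 3 has {2,4,5,6,7}; col 8 has {1,3,4,5,6,7}; box has {3,4,5,6,7,9} → only 8 remains.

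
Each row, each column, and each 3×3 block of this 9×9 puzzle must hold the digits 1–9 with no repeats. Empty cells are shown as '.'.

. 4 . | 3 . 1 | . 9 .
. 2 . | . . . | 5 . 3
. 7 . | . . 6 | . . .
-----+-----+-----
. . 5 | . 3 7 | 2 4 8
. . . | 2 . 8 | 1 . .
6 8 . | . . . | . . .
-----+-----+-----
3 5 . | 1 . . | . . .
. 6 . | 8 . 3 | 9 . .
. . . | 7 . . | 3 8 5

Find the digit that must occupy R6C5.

1

R6C7 = 7: row 6 has {6,8}; col 7 has {1,2,3,5,9}; box has {1,2,4,8} → only 7 remains.
R6C9 = 9: row 6 has {6,7,8}; col 9 has {3,5,8}; box has {1,2,4,7,8} → only 9 remains.
R5C9 = 6: row 5 has {1,2,8}; col 9 has {3,5,8,9}; box has {1,2,4,7,8,9} → only 6 remains.
R3C3 = 3: in row 3, 3 can only go here (every other open cell in that row sees a 3).
R4C4 = 6: in row 4, 6 can only go here (every other open cell in that row sees a 6).
R6C3 = 2: in row 6, 2 can only go here (every other open cell in that row sees a 2).
R6C8 = 3: in row 6, 3 can only go here (every other open cell in that row sees a 3).
R5C8 = 5: row 5 has {1,2,6,8}; col 8 has {3,4,8,9}; box has {1,2,3,4,6,7,8,9} → only 5 remains.
R5C2 = 3: in row 5, 3 can only go here (every other open cell in that row sees a 3).
R6C5 = 1: in row 6, 1 can only go here (every other open cell in that row sees a 1).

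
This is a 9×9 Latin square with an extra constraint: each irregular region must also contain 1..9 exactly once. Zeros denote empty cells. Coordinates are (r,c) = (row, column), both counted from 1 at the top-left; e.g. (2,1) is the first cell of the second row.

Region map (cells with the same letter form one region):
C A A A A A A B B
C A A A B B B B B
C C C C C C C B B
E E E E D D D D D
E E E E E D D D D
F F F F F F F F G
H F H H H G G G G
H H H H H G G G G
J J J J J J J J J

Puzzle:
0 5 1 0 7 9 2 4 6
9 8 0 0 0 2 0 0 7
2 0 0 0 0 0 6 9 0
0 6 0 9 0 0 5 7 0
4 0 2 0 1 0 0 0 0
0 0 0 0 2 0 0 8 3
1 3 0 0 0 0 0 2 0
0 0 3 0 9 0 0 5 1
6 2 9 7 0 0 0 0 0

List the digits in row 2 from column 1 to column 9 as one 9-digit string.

(1,4) = 3 (sole candidate).
(4,3) = 8 (sole candidate).
(5,2) = 7 (sole candidate).
(5,4) = 5 (sole candidate).
(8,2) = 4 (sole candidate).
(1,1) = 8 (sole candidate).
(3,2) = 1 (sole candidate).
(3,4) = 4 (sole candidate).
(4,1) = 3 (sole candidate).
(4,5) = 4 (sole candidate).
(4,6) = 1 (sole candidate).
(4,9) = 2 (sole candidate).
(6,2) = 9 (sole candidate).
(8,1) = 7 (sole candidate).
(8,7) = 8 (sole candidate).
(2,4) = 6: row 2 has {2,7,8,9}; col 4 has {3,4,5,7,9}; region has {1,2,3,5,7,8,9} → only 6 remains.
(6,1) = 5 (sole candidate).
(6,4) = 1 (sole candidate).
(7,4) = 8 (sole candidate).
(8,4) = 2 (sole candidate).
(8,6) = 6 (sole candidate).
(2,3) = 4: row 2 has {2,6,7,8,9}; col 3 has {1,2,3,8,9}; region has {1,2,3,5,6,7,8,9} → only 4 remains.
(2,5) = 5: in row 2, 5 can only go here (every other open cell in that row sees a 5).
(3,5) = 3 (sole candidate).
(3,9) = 8 (sole candidate).
(5,9) = 9 (sole candidate).
(7,5) = 6 (sole candidate).
(7,9) = 4 (sole candidate).
(9,5) = 8 (sole candidate).
(9,9) = 5 (sole candidate).
(5,7) = 3 (sole candidate).
(5,8) = 6 (sole candidate).
(7,3) = 5 (sole candidate).
(7,6) = 7 (sole candidate).
(7,7) = 9 (sole candidate).
(2,7) = 1: row 2 has {2,4,5,6,7,8,9}; col 7 has {2,3,5,6,8,9}; region has {2,4,5,6,7,8,9} → only 1 remains.
(2,8) = 3: row 2 has {1,2,4,5,6,7,8,9}; col 8 has {2,4,5,6,7,8,9}; region has {1,2,4,5,6,7,8,9} → only 3 remains.

984652137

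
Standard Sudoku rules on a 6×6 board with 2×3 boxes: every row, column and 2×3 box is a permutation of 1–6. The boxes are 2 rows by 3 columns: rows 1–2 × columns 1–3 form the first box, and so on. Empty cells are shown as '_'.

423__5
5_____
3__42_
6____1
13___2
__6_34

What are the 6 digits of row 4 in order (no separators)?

row 2, column 3 = 1: row 2 has {5}; col 3 has {3,6}; box has {2,3,4,5} → only 1 remains.
row 3, column 3 = 5: row 3 has {2,3,4}; col 3 has {1,3,6}; box has {3,6} → only 5 remains.
row 3, column 6 = 6: row 3 has {2,3,4,5}; col 6 has {1,2,4,5}; box has {1,2,4} → only 6 remains.
row 4, column 2 = 4: row 4 has {1,6}; col 2 has {2,3}; box has {3,5,6} → only 4 remains.
row 4, column 3 = 2: row 4 has {1,4,6}; col 3 has {1,3,5,6}; box has {3,4,5,6} → only 2 remains.
row 4, column 5 = 5: row 4 has {1,2,4,6}; col 5 has {2,3}; box has {1,2,4,6} → only 5 remains.
row 5, column 3 = 4: row 5 has {1,2,3}; col 3 has {1,2,3,5,6}; box has {1,3,6} → only 4 remains.
row 5, column 5 = 6: row 5 has {1,2,3,4}; col 5 has {2,3,5}; box has {2,3,4} → only 6 remains.
row 6, column 1 = 2: row 6 has {3,4,6}; col 1 has {1,3,4,5,6}; box has {1,3,4,6} → only 2 remains.
row 6, column 2 = 5: row 6 has {2,3,4,6}; col 2 has {2,3,4}; box has {1,2,3,4,6} → only 5 remains.
row 6, column 4 = 1: row 6 has {2,3,4,5,6}; col 4 has {4}; box has {2,3,4,6} → only 1 remains.
row 1, column 4 = 6: row 1 has {2,3,4,5}; col 4 has {1,4}; box has {5} → only 6 remains.
row 1, column 5 = 1: row 1 has {2,3,4,5,6}; col 5 has {2,3,5,6}; box has {5,6} → only 1 remains.
row 2, column 2 = 6: row 2 has {1,5}; col 2 has {2,3,4,5}; box has {1,2,3,4,5} → only 6 remains.
row 2, column 5 = 4: row 2 has {1,5,6}; col 5 has {1,2,3,5,6}; box has {1,5,6} → only 4 remains.
row 2, column 6 = 3: row 2 has {1,4,5,6}; col 6 has {1,2,4,5,6}; box has {1,4,5,6} → only 3 remains.
row 3, column 2 = 1: row 3 has {2,3,4,5,6}; col 2 has {2,3,4,5,6}; box has {2,3,4,5,6} → only 1 remains.
row 4, column 4 = 3: row 4 has {1,2,4,5,6}; col 4 has {1,4,6}; box has {1,2,4,5,6} → only 3 remains.

642351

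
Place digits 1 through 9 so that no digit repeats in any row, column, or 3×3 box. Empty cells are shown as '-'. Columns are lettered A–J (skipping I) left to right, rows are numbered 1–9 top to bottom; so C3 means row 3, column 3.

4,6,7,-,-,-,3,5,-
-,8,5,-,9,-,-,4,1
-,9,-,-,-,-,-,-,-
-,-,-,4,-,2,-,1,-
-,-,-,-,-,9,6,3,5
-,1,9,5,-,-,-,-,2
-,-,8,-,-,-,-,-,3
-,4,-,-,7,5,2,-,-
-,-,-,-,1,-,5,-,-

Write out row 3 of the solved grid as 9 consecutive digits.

G2 = 7: row 2 has {1,4,5,8,9}; col 7 has {2,3,5,6}; box has {1,3,4,5} → only 7 remains.
G3 = 8: row 3 has {9}; col 7 has {2,3,5,6,7}; box has {1,3,4,5,7} → only 8 remains.
J3 = 6: row 3 has {8,9}; col 9 has {1,2,3,5}; box has {1,3,4,5,7,8} → only 6 remains.
G4 = 9: row 4 has {1,2,4}; col 7 has {2,3,5,6,7,8}; box has {1,2,3,5,6} → only 9 remains.
E5 = 8: row 5 has {3,5,6,9}; col 5 has {1,7,9}; box has {2,4,5,9} → only 8 remains.
G6 = 4: row 6 has {1,2,5,9}; col 7 has {2,3,5,6,7,8,9}; box has {1,2,3,5,6,9} → only 4 remains.
G7 = 1: row 7 has {3,8}; col 7 has {2,3,4,5,6,7,8,9}; box has {2,3,5} → only 1 remains.
E1 = 2: row 1 has {3,4,5,6,7}; col 5 has {1,7,8,9}; box has {9} → only 2 remains.
J1 = 9: row 1 has {2,3,4,5,6,7}; col 9 has {1,2,3,5,6}; box has {1,3,4,5,6,7,8} → only 9 remains.
H3 = 2: row 3 has {6,8,9}; col 8 has {1,3,4,5}; box has {1,3,4,5,6,7,8,9} → only 2 remains.
J8 = 8: row 8 has {2,4,5,7}; col 9 has {1,2,3,5,6,9}; box has {1,2,3,5} → only 8 remains.
J4 = 7: row 4 has {1,2,4,9}; col 9 has {1,2,3,5,6,8,9}; box has {1,2,3,4,5,6,9} → only 7 remains.
H6 = 8: row 6 has {1,2,4,5,9}; col 8 has {1,2,3,4,5}; box has {1,2,3,4,5,6,7,9} → only 8 remains.
J9 = 4: row 9 has {1,5}; col 9 has {1,2,3,5,6,7,8,9}; box has {1,2,3,5,8} → only 4 remains.
A2 = 2: in row 2, 2 can only go here (every other open cell in that row sees a 2).
A5 = 7: row 5 has {3,5,6,8,9}; col 1 has {2,4}; box has {1,9} → only 7 remains.
B5 = 2: row 5 has {3,5,6,7,8,9}; col 2 has {1,4,6,8,9}; box has {1,7,9} → only 2 remains.
C5 = 4: row 5 has {2,3,5,6,7,8,9}; col 3 has {5,7,8,9}; box has {1,2,7,9} → only 4 remains.
D5 = 1: row 5 has {2,3,4,5,6,7,8,9}; col 4 has {4,5}; box has {2,4,5,8,9} → only 1 remains.
D1 = 8: row 1 has {2,3,4,5,6,7,9}; col 4 has {1,4,5}; box has {2,9} → only 8 remains.
F1 = 1: row 1 has {2,3,4,5,6,7,8,9}; col 6 has {2,5,9}; box has {2,8,9} → only 1 remains.
E3 = 5: in row 3, 5 can only go here (every other open cell in that row sees a 5).
F3 = 4: in row 3, 4 can only go here (every other open cell in that row sees a 4).
F7 = 6: row 7 has {1,3,8}; col 6 has {1,2,4,5,9}; box has {1,5,7} → only 6 remains.
F2 = 3: row 2 has {1,2,4,5,7,8,9}; col 6 has {1,2,4,5,6,9}; box has {1,2,4,5,8,9} → only 3 remains.
D3 = 7: row 3 has {2,4,5,6,8,9}; col 4 has {1,4,5,8}; box has {1,2,3,4,5,8,9} → only 7 remains.
F6 = 7: row 6 has {1,2,4,5,8,9}; col 6 has {1,2,3,4,5,6,9}; box has {1,2,4,5,8,9} → only 7 remains.
E7 = 4: row 7 has {1,3,6,8}; col 5 has {1,2,5,7,8,9}; box has {1,5,6,7} → only 4 remains.
F9 = 8: row 9 has {1,4,5}; col 6 has {1,2,3,4,5,6,7,9}; box has {1,4,5,6,7} → only 8 remains.
D2 = 6: row 2 has {1,2,3,4,5,7,8,9}; col 4 has {1,4,5,7,8}; box has {1,2,3,4,5,7,8,9} → only 6 remains.
A4 = 8: in row 4, 8 can only go here (every other open cell in that row sees an 8).
B4 = 5: in row 4, 5 can only go here (every other open cell in that row sees a 5).
B7 = 7: row 7 has {1,3,4,6,8}; col 2 has {1,2,4,5,6,8,9}; box has {4,8} → only 7 remains.
H7 = 9: row 7 has {1,3,4,6,7,8}; col 8 has {1,2,3,4,5,8}; box has {1,2,3,4,5,8} → only 9 remains.
H8 = 6: row 8 has {2,4,5,7,8}; col 8 has {1,2,3,4,5,8,9}; box has {1,2,3,4,5,8,9} → only 6 remains.
B9 = 3: row 9 has {1,4,5,8}; col 2 has {1,2,4,5,6,7,8,9}; box has {4,7,8} → only 3 remains.
H9 = 7: row 9 has {1,3,4,5,8}; col 8 has {1,2,3,4,5,6,8,9}; box has {1,2,3,4,5,6,8,9} → only 7 remains.
A7 = 5: row 7 has {1,3,4,6,7,8,9}; col 1 has {2,4,7,8}; box has {3,4,7,8} → only 5 remains.
D7 = 2: row 7 has {1,3,4,5,6,7,8,9}; col 4 has {1,4,5,6,7,8}; box has {1,4,5,6,7,8} → only 2 remains.
C8 = 1: row 8 has {2,4,5,6,7,8}; col 3 has {4,5,7,8,9}; box has {3,4,5,7,8} → only 1 remains.
D9 = 9: row 9 has {1,3,4,5,7,8}; col 4 has {1,2,4,5,6,7,8}; box has {1,2,4,5,6,7,8} → only 9 remains.
C3 = 3: row 3 has {2,4,5,6,7,8,9}; col 3 has {1,4,5,7,8,9}; box has {2,4,5,6,7,8,9} → only 3 remains.
C4 = 6: row 4 has {1,2,4,5,7,8,9}; col 3 has {1,3,4,5,7,8,9}; box has {1,2,4,5,7,8,9} → only 6 remains.
E4 = 3: row 4 has {1,2,4,5,6,7,8,9}; col 5 has {1,2,4,5,7,8,9}; box has {1,2,4,5,7,8,9} → only 3 remains.
A6 = 3: row 6 has {1,2,4,5,7,8,9}; col 1 has {2,4,5,7,8}; box has {1,2,4,5,6,7,8,9} → only 3 remains.
E6 = 6: row 6 has {1,2,3,4,5,7,8,9}; col 5 has {1,2,3,4,5,7,8,9}; box has {1,2,3,4,5,7,8,9} → only 6 remains.
A8 = 9: row 8 has {1,2,4,5,6,7,8}; col 1 has {2,3,4,5,7,8}; box has {1,3,4,5,7,8} → only 9 remains.
D8 = 3: row 8 has {1,2,4,5,6,7,8,9}; col 4 has {1,2,4,5,6,7,8,9}; box has {1,2,4,5,6,7,8,9} → only 3 remains.
A9 = 6: row 9 has {1,3,4,5,7,8,9}; col 1 has {2,3,4,5,7,8,9}; box has {1,3,4,5,7,8,9} → only 6 remains.
C9 = 2: row 9 has {1,3,4,5,6,7,8,9}; col 3 has {1,3,4,5,6,7,8,9}; box has {1,3,4,5,6,7,8,9} → only 2 remains.
A3 = 1: row 3 has {2,3,4,5,6,7,8,9}; col 1 has {2,3,4,5,6,7,8,9}; box has {2,3,4,5,6,7,8,9} → only 1 remains.

193754826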